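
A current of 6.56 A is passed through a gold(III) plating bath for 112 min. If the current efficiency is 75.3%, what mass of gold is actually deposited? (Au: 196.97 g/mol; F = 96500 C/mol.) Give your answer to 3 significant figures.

Q = 6.56 × 6720 = 44080 C
n(e⁻) = 44080 / 96500 = 0.4568 mol
Au³⁺ + 3e⁻ → Au, so theoretical m(Au) = 0.1523 × 196.97 = 30.00 g
Actual mass = 75.3% × 30.00 = 22.6 g

22.6 g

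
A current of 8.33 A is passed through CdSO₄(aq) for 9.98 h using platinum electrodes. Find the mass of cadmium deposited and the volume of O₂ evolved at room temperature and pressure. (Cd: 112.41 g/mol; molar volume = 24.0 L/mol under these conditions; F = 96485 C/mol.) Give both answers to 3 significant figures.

174 g Cd; 18.6 L O₂

Q = 8.33 × 35928 = 2.993×10^5 C; n(e⁻) = 2.993×10^5 / 96485 = 3.102 mol
Cathode: Cd²⁺ + 2e⁻ → Cd → n(Cd) = 3.102/2 = 1.551 mol → 174 g
Anode: 2H₂O → O₂ + 4H⁺ + 4e⁻ → n(O₂) = 3.102/4 = 0.7755 mol → 18.6 L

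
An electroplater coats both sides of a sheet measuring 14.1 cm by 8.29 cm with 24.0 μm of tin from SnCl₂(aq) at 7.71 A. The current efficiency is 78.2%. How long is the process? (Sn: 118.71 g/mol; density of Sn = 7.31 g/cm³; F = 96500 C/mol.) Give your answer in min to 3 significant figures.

18.4 min

Plated area = 2 × 14.1 × 8.29 = 233.8 cm²
Volume = 233.8 × 24.0×10⁻⁴ cm = 0.5611 cm³
m(Sn) = 0.5611 × 7.31 = 4.102 g
n(Sn) = 4.102 / 118.71 = 0.03455 mol; n(e⁻) = 2 × 0.03455 = 0.06910 mol
Q = 0.06910 × 96500 / 0.782 = 8527 C
t = 8527 / 7.71 = 1106 s = 18.4 min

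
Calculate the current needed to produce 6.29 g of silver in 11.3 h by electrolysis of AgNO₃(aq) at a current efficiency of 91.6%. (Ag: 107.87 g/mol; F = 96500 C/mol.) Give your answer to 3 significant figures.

0.151 A

n(Ag) = 6.29 / 107.87 = 0.05831 mol
Ag⁺ + e⁻ → Ag, so n(e⁻) = 0.05831 mol
Q = 0.05831 × 96500 / 0.916 = 6143 C
I = Q / t = 6143 / 40680 s = 0.151 A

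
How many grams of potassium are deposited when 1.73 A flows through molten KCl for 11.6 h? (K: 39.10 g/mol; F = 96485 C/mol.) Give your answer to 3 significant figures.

29.3 g

Q = It = 1.73 × 41760 = 72240 C
n(e⁻) = 72240 / 96485 = 0.7487 mol
K⁺ + e⁻ → K, so n(K) = 0.7487 mol
m = 0.7487 × 39.10 = 29.3 g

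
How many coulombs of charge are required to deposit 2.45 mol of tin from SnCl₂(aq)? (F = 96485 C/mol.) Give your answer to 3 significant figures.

4.73×10^5 C

Sn²⁺ + 2e⁻ → Sn, so n(e⁻) = 2 × 2.45 = 4.900 mol
Q = 4.900 × 96485 = 4.728×10^5 C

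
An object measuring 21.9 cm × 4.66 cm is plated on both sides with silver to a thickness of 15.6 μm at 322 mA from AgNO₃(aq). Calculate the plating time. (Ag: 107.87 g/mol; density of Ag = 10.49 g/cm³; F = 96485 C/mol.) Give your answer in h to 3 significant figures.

Plated area = 2 × 21.9 × 4.66 = 204.1 cm²
Volume = 204.1 × 15.6×10⁻⁴ cm = 0.3184 cm³
m(Ag) = 0.3184 × 10.49 = 3.340 g
n(Ag) = 3.340 / 107.87 = 0.03096 mol; n(e⁻) = 0.03096 mol
Q = 0.03096 × 96485 = 2987 C
t = 2987 / 0.322 = 9276 s = 2.58 h

2.58 h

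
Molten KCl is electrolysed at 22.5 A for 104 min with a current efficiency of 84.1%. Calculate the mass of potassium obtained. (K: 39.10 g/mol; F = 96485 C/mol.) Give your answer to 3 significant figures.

Q = 22.5 × 6240 = 1.404×10^5 C
n(e⁻) = 1.404×10^5 / 96485 = 1.455 mol
K⁺ + e⁻ → K, so theoretical m(K) = 1.455 × 39.10 = 56.89 g
Actual mass = 84.1% × 56.89 = 47.8 g

47.8 g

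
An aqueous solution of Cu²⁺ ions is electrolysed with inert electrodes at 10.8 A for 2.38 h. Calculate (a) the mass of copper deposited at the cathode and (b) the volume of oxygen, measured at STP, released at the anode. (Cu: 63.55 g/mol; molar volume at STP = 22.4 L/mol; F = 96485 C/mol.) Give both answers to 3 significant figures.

30.5 g Cu; 5.37 L O₂

Q = 10.8 × 8568 = 92530 C; n(e⁻) = 92530 / 96485 = 0.9590 mol
Cathode: Cu²⁺ + 2e⁻ → Cu → n(Cu) = 0.9590/2 = 0.4795 mol → 30.5 g
Anode: 2H₂O → O₂ + 4H⁺ + 4e⁻ → n(O₂) = 0.9590/4 = 0.2398 mol → 5.37 L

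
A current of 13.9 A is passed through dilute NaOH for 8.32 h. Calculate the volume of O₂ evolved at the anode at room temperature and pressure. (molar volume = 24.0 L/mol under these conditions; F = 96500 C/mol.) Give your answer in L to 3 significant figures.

25.9 L

Q = It = 13.9 × 29952 = 4.163×10^5 C
n(e⁻) = 4.163×10^5 / 96500 = 4.314 mol
2H₂O → O₂ + 4H⁺ + 4e⁻, so n(O₂) = 4.314 / 4 = 1.079 mol
V = 1.079 × 24.0 = 25.90 L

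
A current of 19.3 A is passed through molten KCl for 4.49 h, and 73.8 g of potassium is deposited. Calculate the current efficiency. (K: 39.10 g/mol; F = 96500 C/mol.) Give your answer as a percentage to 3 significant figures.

58.4%

Q = 19.3 × 16164 = 3.120×10^5 C
n(e⁻) = 3.120×10^5 / 96500 = 3.233 mol
K⁺ + e⁻ → K, so theoretical n(K) = 3.233 mol → 126.4 g
Efficiency = 73.8 / 126.4 = 0.5839 = 58.4%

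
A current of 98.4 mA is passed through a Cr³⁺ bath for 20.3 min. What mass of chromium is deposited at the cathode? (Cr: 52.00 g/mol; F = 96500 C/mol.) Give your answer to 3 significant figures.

Q = It = 0.0984 × 1218 = 119.9 C
Moles of electrons = 119.9 / 96500 = 0.001242 mol
Cr³⁺ + 3e⁻ → Cr, so n(Cr) = 0.001242 / 3 = 4.140×10^-4 mol
m = 4.140×10^-4 × 52.00 = 0.0215 g

0.0215 g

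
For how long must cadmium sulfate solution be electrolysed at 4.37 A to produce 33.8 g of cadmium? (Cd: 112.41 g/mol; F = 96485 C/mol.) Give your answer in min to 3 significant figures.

221 min

n(Cd) = 33.8 / 112.41 = 0.3007 mol
Cd²⁺ + 2e⁻ → Cd, so n(e⁻) = 2 × 0.3007 = 0.6014 mol
Q = 0.6014 × 96485 = 58030 C
t = Q / I = 58030 / 4.37 = 13280 s = 221 min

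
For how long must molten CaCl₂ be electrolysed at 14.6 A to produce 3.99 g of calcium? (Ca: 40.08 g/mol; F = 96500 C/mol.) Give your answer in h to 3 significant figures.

0.366 h

n(Ca) = 3.99 / 40.08 = 0.09955 mol
Ca²⁺ + 2e⁻ → Ca, so n(e⁻) = 2 × 0.09955 = 0.1991 mol
Q = 0.1991 × 96500 = 19210 C
t = Q / I = 19210 / 14.6 = 1316 s = 0.366 h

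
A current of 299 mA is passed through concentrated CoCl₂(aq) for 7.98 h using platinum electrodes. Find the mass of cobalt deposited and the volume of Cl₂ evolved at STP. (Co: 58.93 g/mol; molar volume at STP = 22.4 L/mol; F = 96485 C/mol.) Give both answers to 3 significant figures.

Q = 0.299 × 28728 = 8590 C; n(e⁻) = 8590 / 96485 = 0.08903 mol
Cathode: Co²⁺ + 2e⁻ → Co → n(Co) = 0.08903/2 = 0.04452 mol → 2.62 g
Anode: 2Cl⁻ → Cl₂ + 2e⁻ → n(Cl₂) = 0.08903/2 = 0.04452 mol → 0.997 L

2.62 g Co; 0.997 L Cl₂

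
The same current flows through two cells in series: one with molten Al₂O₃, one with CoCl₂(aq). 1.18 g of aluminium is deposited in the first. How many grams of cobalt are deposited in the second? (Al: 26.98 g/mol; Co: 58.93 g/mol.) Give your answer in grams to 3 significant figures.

n(Al) = 1.18 / 26.98 = 0.04374 mol
Al³⁺ + 3e⁻ → Al, so n(e⁻) = 3 × 0.04374 = 0.1312 mol
In series, the same 0.1312 mol of electrons flows through the second cell.
Co²⁺ + 2e⁻ → Co, so n(Co) = 0.1312 / 2 = 0.06560 mol
m(Co) = 0.06560 × 58.93 = 3.87 g

3.87 g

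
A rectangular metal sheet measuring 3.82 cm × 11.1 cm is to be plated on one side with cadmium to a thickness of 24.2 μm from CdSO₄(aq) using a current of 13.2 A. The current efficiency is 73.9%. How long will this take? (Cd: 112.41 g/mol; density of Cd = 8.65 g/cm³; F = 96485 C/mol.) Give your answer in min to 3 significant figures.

2.60 min

Plated area = 3.82 × 11.1 = 42.40 cm²
Volume = 42.40 × 24.2×10⁻⁴ cm = 0.1026 cm³
m(Cd) = 0.1026 × 8.65 = 0.8875 g
n(Cd) = 0.8875 / 112.41 = 0.007895 mol; n(e⁻) = 2 × 0.007895 = 0.01579 mol
Q = 0.01579 × 96485 / 0.739 = 2062 C
t = 2062 / 13.2 = 156.2 s = 2.60 min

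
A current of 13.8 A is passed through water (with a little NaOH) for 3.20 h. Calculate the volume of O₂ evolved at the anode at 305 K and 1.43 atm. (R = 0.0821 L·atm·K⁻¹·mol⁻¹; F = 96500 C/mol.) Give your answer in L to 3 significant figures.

7.21 L

Q = 13.8 A × 11520 s = 1.590×10^5 C
n(e⁻) = Q/F = 1.590×10^5/96500 = 1.648 mol
2H₂O → O₂ + 4H⁺ + 4e⁻, so n(O₂) = 1.648 / 4 = 0.4120 mol
V = nRT/P = 0.4120 × 0.0821 × 305 / 1.43 = 7.214 L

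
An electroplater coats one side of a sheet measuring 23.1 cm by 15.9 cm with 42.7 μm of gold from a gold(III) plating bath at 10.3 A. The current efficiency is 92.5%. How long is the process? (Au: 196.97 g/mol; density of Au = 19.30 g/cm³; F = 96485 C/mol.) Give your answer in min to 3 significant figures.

77.8 min

Plated area = 23.1 × 15.9 = 367.3 cm²
Volume = 367.3 × 42.7×10⁻⁴ cm = 1.568 cm³
m(Au) = 1.568 × 19.30 = 30.26 g
n(Au) = 30.26 / 196.97 = 0.1536 mol; n(e⁻) = 3 × 0.1536 = 0.4608 mol
Q = 0.4608 × 96485 / 0.925 = 48070 C
t = 48070 / 10.3 = 4667 s = 77.8 min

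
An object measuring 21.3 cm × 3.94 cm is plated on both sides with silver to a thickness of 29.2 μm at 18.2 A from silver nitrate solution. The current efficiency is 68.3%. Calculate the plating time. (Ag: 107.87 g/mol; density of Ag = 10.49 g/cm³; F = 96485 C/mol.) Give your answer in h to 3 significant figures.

Plated area = 2 × 21.3 × 3.94 = 167.8 cm²
Volume = 167.8 × 29.2×10⁻⁴ cm = 0.4900 cm³
m(Ag) = 0.4900 × 10.49 = 5.140 g
n(Ag) = 5.140 / 107.87 = 0.04765 mol; n(e⁻) = 0.04765 mol
Q = 0.04765 × 96485 / 0.683 = 6731 C
t = 6731 / 18.2 = 369.8 s = 0.103 h

0.103 h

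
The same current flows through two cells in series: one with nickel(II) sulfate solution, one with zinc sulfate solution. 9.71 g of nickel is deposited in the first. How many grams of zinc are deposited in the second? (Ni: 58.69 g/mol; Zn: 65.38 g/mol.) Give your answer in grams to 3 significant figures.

n(Ni) = 9.71 / 58.69 = 0.1654 mol
Ni²⁺ + 2e⁻ → Ni, so n(e⁻) = 2 × 0.1654 = 0.3308 mol
Since the cells are in series, n(e⁻) in the Zn cell is also 0.3308 mol.
Zn²⁺ + 2e⁻ → Zn, so n(Zn) = 0.3308 / 2 = 0.1654 mol
m(Zn) = 0.1654 × 65.38 = 10.8 g

10.8 g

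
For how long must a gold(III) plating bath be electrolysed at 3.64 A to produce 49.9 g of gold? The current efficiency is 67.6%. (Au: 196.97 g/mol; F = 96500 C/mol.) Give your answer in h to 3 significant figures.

n(Au) = 49.9 / 196.97 = 0.2533 mol
Au³⁺ + 3e⁻ → Au, so n(e⁻) = 3 × 0.2533 = 0.7599 mol
Q = 0.7599 × 96500 / 0.676 = 1.085×10^5 C
t = Q / I = 1.085×10^5 / 3.64 = 29810 s = 8.28 h

8.28 h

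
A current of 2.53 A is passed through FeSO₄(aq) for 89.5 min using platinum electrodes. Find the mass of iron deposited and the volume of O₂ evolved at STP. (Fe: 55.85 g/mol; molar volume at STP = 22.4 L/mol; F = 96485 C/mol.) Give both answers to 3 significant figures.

3.93 g Fe; 0.789 L O₂

Q = 2.53 × 5370 = 13590 C; n(e⁻) = 13590 / 96485 = 0.1409 mol
Cathode: Fe²⁺ + 2e⁻ → Fe → n(Fe) = 0.1409/2 = 0.07045 mol → 3.93 g
Anode: 2H₂O → O₂ + 4H⁺ + 4e⁻ → n(O₂) = 0.1409/4 = 0.03523 mol → 0.789 L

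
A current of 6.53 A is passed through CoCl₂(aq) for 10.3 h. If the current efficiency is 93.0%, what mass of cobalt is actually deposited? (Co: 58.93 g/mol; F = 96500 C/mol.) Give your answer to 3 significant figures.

68.8 g

Q = 6.53 × 37080 = 2.421×10^5 C
n(e⁻) = 2.421×10^5 / 96500 = 2.509 mol
Co²⁺ + 2e⁻ → Co, so theoretical m(Co) = 1.255 × 58.93 = 73.96 g
Actual mass = 93.0% × 73.96 = 68.8 g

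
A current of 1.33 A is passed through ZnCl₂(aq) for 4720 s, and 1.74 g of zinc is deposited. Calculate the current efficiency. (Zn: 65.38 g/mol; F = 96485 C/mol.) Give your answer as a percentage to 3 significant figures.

Q = 1.33 × 4720 = 6278 C
n(e⁻) = 6278 / 96485 = 0.06507 mol
Zn²⁺ + 2e⁻ → Zn, so theoretical n(Zn) = 0.03254 mol → 2.127 g
Efficiency = 1.74 / 2.127 = 0.8181 = 81.8%

81.8%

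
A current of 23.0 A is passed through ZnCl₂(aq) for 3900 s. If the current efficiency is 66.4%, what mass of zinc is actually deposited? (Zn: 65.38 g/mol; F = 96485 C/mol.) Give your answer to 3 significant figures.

Q = 23.0 × 3900 = 89700 C
n(e⁻) = 89700 / 96485 = 0.9297 mol
Zn²⁺ + 2e⁻ → Zn, so theoretical m(Zn) = 0.4649 × 65.38 = 30.40 g
Actual mass = 66.4% × 30.40 = 20.2 g

20.2 g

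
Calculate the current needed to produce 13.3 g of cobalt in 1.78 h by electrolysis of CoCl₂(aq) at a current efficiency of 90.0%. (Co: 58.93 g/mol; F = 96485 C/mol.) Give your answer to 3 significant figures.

7.55 A

n(Co) = 13.3 / 58.93 = 0.2257 mol
Co²⁺ + 2e⁻ → Co, so n(e⁻) = 2 × 0.2257 = 0.4514 mol
Q = 0.4514 × 96485 / 0.900 = 48390 C
I = Q / t = 48390 / 6408 s = 7.55 A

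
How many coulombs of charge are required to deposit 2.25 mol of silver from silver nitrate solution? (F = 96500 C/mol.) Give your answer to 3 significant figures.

Ag⁺ + e⁻ → Ag, so n(e⁻) = 1 × 2.25 = 2.250 mol
Q = 2.250 × 96500 = 2.171×10^5 C

2.17×10^5 C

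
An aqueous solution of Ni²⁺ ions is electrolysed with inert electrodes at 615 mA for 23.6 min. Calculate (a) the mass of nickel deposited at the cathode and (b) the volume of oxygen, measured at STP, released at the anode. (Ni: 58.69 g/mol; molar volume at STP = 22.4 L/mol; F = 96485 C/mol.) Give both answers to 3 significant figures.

Q = 0.615 × 1416 = 870.8 C; n(e⁻) = 870.8 / 96485 = 0.009025 mol
Cathode: Ni²⁺ + 2e⁻ → Ni → n(Ni) = 0.009025/2 = 0.004513 mol → 0.265 g
Anode: 2H₂O → O₂ + 4H⁺ + 4e⁻ → n(O₂) = 0.009025/4 = 0.002256 mol → 0.0505 L

0.265 g Ni; 0.0505 L O₂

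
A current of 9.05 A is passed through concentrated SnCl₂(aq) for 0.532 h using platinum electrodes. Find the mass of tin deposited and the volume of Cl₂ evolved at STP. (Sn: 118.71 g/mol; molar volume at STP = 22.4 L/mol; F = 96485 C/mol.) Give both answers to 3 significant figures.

Q = 9.05 × 1915.2 = 17330 C; n(e⁻) = 17330 / 96485 = 0.1796 mol
Cathode: Sn²⁺ + 2e⁻ → Sn → n(Sn) = 0.1796/2 = 0.08980 mol → 10.7 g
Anode: 2Cl⁻ → Cl₂ + 2e⁻ → n(Cl₂) = 0.1796/2 = 0.08980 mol → 2.01 L

10.7 g Sn; 2.01 L Cl₂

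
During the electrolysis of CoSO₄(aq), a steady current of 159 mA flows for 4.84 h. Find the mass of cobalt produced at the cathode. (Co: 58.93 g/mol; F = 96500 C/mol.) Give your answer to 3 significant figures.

0.846 g

Charge passed = 0.159 × 17424 = 2770 C
n(e⁻) = 2770 / 96500 = 0.02870 mol
Co²⁺ + 2e⁻ → Co, so n(Co) = 0.02870 / 2 = 0.01435 mol
m = 0.01435 × 58.93 = 0.846 g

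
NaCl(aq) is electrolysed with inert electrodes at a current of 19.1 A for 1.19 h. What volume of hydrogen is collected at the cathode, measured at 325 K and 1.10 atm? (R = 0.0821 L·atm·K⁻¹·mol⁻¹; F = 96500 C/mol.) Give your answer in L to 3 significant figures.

Q = 19.1 A × 4284 s = 81820 C
n(e⁻) = 81820 / 96500 = 0.8479 mol
2H⁺ + 2e⁻ → H₂, so n(H₂) = 0.8479 / 2 = 0.4240 mol
V = nRT/P = 0.4240 × 0.0821 × 325 / 1.10 = 10.28 L

10.3 L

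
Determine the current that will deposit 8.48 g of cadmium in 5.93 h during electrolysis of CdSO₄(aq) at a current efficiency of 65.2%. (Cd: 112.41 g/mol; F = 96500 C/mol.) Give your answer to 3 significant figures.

1.05 A

n(Cd) = 8.48 / 112.41 = 0.07544 mol
Cd²⁺ + 2e⁻ → Cd, so n(e⁻) = 2 × 0.07544 = 0.1509 mol
Q = 0.1509 × 96500 / 0.652 = 22330 C
I = Q / t = 22330 / 21348 s = 1.05 A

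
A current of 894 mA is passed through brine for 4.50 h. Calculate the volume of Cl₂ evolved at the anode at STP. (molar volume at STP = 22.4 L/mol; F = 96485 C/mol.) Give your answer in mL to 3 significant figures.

1680 mL

Charge passed = 0.894 × 16200 = 14480 C
Moles of electrons = 14480 / 96485 = 0.1501 mol
2Cl⁻ → Cl₂ + 2e⁻, so n(Cl₂) = 0.1501 / 2 = 0.07505 mol
V = 0.07505 × 22.4 = 1.681 L
= 1680 mL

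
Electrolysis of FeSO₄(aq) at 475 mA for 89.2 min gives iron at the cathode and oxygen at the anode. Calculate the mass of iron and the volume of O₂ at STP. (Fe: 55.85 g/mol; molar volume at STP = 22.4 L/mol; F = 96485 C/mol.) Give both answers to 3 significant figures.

0.736 g Fe; 0.148 L O₂

Q = 0.475 × 5352 = 2542 C; n(e⁻) = 2542 / 96485 = 0.02635 mol
Cathode: Fe²⁺ + 2e⁻ → Fe → n(Fe) = 0.02635/2 = 0.01318 mol → 0.736 g
Anode: 2H₂O → O₂ + 4H⁺ + 4e⁻ → n(O₂) = 0.02635/4 = 0.006588 mol → 0.148 L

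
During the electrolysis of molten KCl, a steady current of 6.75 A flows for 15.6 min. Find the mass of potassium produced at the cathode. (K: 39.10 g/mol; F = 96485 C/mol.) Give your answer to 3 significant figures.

Q = It = 6.75 × 936 = 6318 C
Moles of electrons = 6318 / 96485 = 0.06548 mol
K⁺ + e⁻ → K, so n(K) = 0.06548 mol
m = 0.06548 × 39.10 = 2.56 g

2.56 g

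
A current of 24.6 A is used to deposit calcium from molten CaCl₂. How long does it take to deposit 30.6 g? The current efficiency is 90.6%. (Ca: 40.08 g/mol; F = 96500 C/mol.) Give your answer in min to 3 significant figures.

n(Ca) = 30.6 / 40.08 = 0.7635 mol
Ca²⁺ + 2e⁻ → Ca, so n(e⁻) = 2 × 0.7635 = 1.527 mol
Q = 1.527 × 96500 / 0.906 = 1.626×10^5 C
t = Q / I = 1.626×10^5 / 24.6 = 6610 s = 110 min

110 min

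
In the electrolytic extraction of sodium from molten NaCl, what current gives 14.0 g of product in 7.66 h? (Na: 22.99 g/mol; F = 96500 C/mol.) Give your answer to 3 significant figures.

n(Na) = 14.0 / 22.99 = 0.6090 mol
Na⁺ + e⁻ → Na, so n(e⁻) = 0.6090 mol
Q = 0.6090 × 96500 = 58770 C
I = Q / t = 58770 / 27576 s = 2.13 A

2.13 A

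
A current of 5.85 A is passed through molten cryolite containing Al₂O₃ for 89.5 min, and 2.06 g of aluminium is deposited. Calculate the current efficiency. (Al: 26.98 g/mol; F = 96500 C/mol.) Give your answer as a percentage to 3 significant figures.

70.4%

Q = 5.85 × 5370 = 31410 C
n(e⁻) = 31410 / 96500 = 0.3255 mol
Al³⁺ + 3e⁻ → Al, so theoretical n(Al) = 0.1085 mol → 2.927 g
Efficiency = 2.06 / 2.927 = 0.7038 = 70.4%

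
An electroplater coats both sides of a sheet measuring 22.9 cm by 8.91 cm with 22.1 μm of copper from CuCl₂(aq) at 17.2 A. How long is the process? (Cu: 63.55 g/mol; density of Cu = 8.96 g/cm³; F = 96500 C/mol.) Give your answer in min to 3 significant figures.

23.8 min

Plated area = 2 × 22.9 × 8.91 = 408.1 cm²
Volume = 408.1 × 22.1×10⁻⁴ cm = 0.9019 cm³
m(Cu) = 0.9019 × 8.96 = 8.081 g
n(Cu) = 8.081 / 63.55 = 0.1272 mol; n(e⁻) = 2 × 0.1272 = 0.2544 mol
Q = 0.2544 × 96500 = 24550 C
t = 24550 / 17.2 = 1427 s = 23.8 min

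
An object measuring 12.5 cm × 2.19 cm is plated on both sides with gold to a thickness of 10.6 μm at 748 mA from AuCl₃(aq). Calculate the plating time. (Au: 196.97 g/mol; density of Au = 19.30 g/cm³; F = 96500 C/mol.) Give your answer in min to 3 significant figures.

Plated area = 2 × 12.5 × 2.19 = 54.75 cm²
Volume = 54.75 × 10.6×10⁻⁴ cm = 0.05804 cm³
m(Au) = 0.05804 × 19.30 = 1.120 g
n(Au) = 1.120 / 196.97 = 0.005686 mol; n(e⁻) = 3 × 0.005686 = 0.01706 mol
Q = 0.01706 × 96500 = 1646 C
t = 1646 / 0.748 = 2201 s = 36.7 min

36.7 min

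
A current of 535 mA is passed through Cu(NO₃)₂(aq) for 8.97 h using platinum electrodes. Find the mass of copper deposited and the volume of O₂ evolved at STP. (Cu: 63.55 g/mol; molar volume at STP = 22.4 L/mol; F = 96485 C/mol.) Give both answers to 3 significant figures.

Q = 0.535 × 32292 = 17280 C; n(e⁻) = 17280 / 96485 = 0.1791 mol
Cathode: Cu²⁺ + 2e⁻ → Cu → n(Cu) = 0.1791/2 = 0.08955 mol → 5.69 g
Anode: 2H₂O → O₂ + 4H⁺ + 4e⁻ → n(O₂) = 0.1791/4 = 0.04478 mol → 1.00 L

5.69 g Cu; 1.00 L O₂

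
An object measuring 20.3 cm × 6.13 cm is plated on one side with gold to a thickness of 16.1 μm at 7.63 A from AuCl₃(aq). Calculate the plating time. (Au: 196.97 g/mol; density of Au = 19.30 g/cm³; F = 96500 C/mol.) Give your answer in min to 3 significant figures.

Plated area = 20.3 × 6.13 = 124.4 cm²
Volume = 124.4 × 16.1×10⁻⁴ cm = 0.2003 cm³
m(Au) = 0.2003 × 19.30 = 3.866 g
n(Au) = 3.866 / 196.97 = 0.01963 mol; n(e⁻) = 3 × 0.01963 = 0.05889 mol
Q = 0.05889 × 96500 = 5683 C
t = 5683 / 7.63 = 744.8 s = 12.4 min

12.4 min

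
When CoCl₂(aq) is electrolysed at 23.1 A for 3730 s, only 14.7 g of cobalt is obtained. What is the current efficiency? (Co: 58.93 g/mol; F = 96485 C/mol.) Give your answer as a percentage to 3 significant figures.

55.9%

Q = 23.1 × 3730 = 86160 C
n(e⁻) = 86160 / 96485 = 0.8930 mol
Co²⁺ + 2e⁻ → Co, so theoretical n(Co) = 0.4465 mol → 26.31 g
Efficiency = 14.7 / 26.31 = 0.5587 = 55.9%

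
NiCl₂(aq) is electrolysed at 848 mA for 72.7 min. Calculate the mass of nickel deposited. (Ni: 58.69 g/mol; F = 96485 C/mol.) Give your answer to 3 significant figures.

Q = 0.848 A × 4362 s = 3699 C
n(e⁻) = 3699 / 96485 = 0.03834 mol
Ni²⁺ + 2e⁻ → Ni, so n(Ni) = 0.03834 / 2 = 0.01917 mol
m = 0.01917 × 58.69 = 1.13 g

1.13 g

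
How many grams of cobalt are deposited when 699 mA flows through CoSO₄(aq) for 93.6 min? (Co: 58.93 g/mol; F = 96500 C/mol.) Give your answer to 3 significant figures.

1.20 g

Charge passed = 0.699 × 5616 = 3926 C
n(e⁻) = 3926 / 96500 = 0.04068 mol
Co²⁺ + 2e⁻ → Co, so n(Co) = 0.04068 / 2 = 0.02034 mol
m = 0.02034 × 58.93 = 1.20 g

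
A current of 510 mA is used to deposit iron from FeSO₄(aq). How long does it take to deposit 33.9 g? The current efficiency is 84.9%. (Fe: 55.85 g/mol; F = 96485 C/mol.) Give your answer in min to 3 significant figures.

4510 min

n(Fe) = 33.9 / 55.85 = 0.6070 mol
Fe²⁺ + 2e⁻ → Fe, so n(e⁻) = 2 × 0.6070 = 1.214 mol
Q = 1.214 × 96485 / 0.849 = 1.380×10^5 C
t = Q / I = 1.380×10^5 / 0.510 = 2.706×10^5 s = 4510 min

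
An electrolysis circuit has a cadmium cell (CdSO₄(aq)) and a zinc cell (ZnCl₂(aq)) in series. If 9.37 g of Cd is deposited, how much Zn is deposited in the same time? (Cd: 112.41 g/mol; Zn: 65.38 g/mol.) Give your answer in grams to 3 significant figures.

n(Cd) = 9.37 / 112.41 = 0.08336 mol
Cd²⁺ + 2e⁻ → Cd, so n(e⁻) = 2 × 0.08336 = 0.1667 mol
Since the cells are in series, n(e⁻) in the Zn cell is also 0.1667 mol.
Zn²⁺ + 2e⁻ → Zn, so n(Zn) = 0.1667 / 2 = 0.08335 mol
m(Zn) = 0.08335 × 65.38 = 5.45 g

5.45 g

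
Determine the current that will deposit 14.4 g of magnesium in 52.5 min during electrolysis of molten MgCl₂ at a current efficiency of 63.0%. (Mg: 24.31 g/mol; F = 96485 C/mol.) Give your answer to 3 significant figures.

n(Mg) = 14.4 / 24.31 = 0.5923 mol
Mg²⁺ + 2e⁻ → Mg, so n(e⁻) = 2 × 0.5923 = 1.185 mol
Q = 1.185 × 96485 / 0.630 = 1.815×10^5 C
I = Q / t = 1.815×10^5 / 3150 s = 57.6 A

57.6 A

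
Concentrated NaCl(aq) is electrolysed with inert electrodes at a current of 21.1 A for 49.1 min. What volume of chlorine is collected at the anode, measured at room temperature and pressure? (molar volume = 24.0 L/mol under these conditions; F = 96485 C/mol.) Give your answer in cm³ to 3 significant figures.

7730 cm³

Charge passed = 21.1 × 2946 = 62160 C
n(e⁻) = Q/F = 62160/96485 = 0.6442 mol
2Cl⁻ → Cl₂ + 2e⁻, so n(Cl₂) = 0.6442 / 2 = 0.3221 mol
V = 0.3221 × 24.0 = 7.730 L
= 7730 cm³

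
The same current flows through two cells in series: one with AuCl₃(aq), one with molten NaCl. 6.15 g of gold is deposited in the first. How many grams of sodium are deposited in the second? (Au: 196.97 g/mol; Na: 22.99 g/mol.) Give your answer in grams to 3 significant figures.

2.15 g

n(Au) = 6.15 / 196.97 = 0.03122 mol
Au³⁺ + 3e⁻ → Au, so n(e⁻) = 3 × 0.03122 = 0.09366 mol
Same current for the same time ⇒ same n(e⁻) = 0.09366 mol in both cells.
Na⁺ + e⁻ → Na, so n(Na) = 0.09366 mol
m(Na) = 0.09366 × 22.99 = 2.15 g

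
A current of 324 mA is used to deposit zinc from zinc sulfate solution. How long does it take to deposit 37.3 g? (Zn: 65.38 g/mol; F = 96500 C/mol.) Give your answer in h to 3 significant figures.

n(Zn) = 37.3 / 65.38 = 0.5705 mol
Zn²⁺ + 2e⁻ → Zn, so n(e⁻) = 2 × 0.5705 = 1.141 mol
Q = 1.141 × 96500 = 1.101×10^5 C
t = Q / I = 1.101×10^5 / 0.324 = 3.398×10^5 s = 94.4 h

94.4 h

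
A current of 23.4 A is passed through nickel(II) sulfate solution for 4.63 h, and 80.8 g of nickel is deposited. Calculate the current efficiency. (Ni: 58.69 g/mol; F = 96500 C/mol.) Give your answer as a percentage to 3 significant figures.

Q = 23.4 × 16668 = 3.900×10^5 C
n(e⁻) = 3.900×10^5 / 96500 = 4.041 mol
Ni²⁺ + 2e⁻ → Ni, so theoretical n(Ni) = 2.021 mol → 118.6 g
Efficiency = 80.8 / 118.6 = 0.6813 = 68.1%

68.1%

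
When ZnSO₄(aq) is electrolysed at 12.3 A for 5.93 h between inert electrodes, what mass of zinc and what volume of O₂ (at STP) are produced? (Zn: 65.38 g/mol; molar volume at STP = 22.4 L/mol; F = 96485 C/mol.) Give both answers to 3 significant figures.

Q = 12.3 × 21348 = 2.626×10^5 C; n(e⁻) = 2.626×10^5 / 96485 = 2.722 mol
Cathode: Zn²⁺ + 2e⁻ → Zn → n(Zn) = 2.722/2 = 1.361 mol → 89.0 g
Anode: 2H₂O → O₂ + 4H⁺ + 4e⁻ → n(O₂) = 2.722/4 = 0.6805 mol → 15.2 L

89.0 g Zn; 15.2 L O₂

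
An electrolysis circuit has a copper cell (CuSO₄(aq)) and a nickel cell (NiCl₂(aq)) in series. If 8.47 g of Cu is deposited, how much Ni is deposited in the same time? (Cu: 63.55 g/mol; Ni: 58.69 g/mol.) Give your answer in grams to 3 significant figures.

n(Cu) = 8.47 / 63.55 = 0.1333 mol
Cu²⁺ + 2e⁻ → Cu, so n(e⁻) = 2 × 0.1333 = 0.2666 mol
Same current for the same time ⇒ same n(e⁻) = 0.2666 mol in both cells.
Ni²⁺ + 2e⁻ → Ni, so n(Ni) = 0.2666 / 2 = 0.1333 mol
m(Ni) = 0.1333 × 58.69 = 7.82 g

7.82 g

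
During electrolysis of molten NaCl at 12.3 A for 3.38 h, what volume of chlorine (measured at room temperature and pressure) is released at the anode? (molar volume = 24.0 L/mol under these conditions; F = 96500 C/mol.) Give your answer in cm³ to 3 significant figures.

Q = It = 12.3 × 12168 = 1.497×10^5 C
n(e⁻) = Q/F = 1.497×10^5/96500 = 1.551 mol
2Cl⁻ → Cl₂ + 2e⁻, so n(Cl₂) = 1.551 / 2 = 0.7755 mol
V = 0.7755 × 24.0 = 18.61 L
= 18600 cm³

18600 cm³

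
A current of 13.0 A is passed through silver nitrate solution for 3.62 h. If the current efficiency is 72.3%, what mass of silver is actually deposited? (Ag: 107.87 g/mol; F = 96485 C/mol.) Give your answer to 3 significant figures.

Q = 13.0 × 13032 = 1.694×10^5 C
n(e⁻) = 1.694×10^5 / 96485 = 1.756 mol
Ag⁺ + e⁻ → Ag, so theoretical m(Ag) = 1.756 × 107.87 = 189.4 g
Actual mass = 72.3% × 189.4 = 137 g

137 g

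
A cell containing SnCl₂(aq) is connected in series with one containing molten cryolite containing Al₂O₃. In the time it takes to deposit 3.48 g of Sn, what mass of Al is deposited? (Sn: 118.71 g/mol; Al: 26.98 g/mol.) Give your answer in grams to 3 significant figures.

0.527 g

n(Sn) = 3.48 / 118.71 = 0.02932 mol
Sn²⁺ + 2e⁻ → Sn, so n(e⁻) = 2 × 0.02932 = 0.05864 mol
Since the cells are in series, n(e⁻) in the Al cell is also 0.05864 mol.
Al³⁺ + 3e⁻ → Al, so n(Al) = 0.05864 / 3 = 0.01955 mol
m(Al) = 0.01955 × 26.98 = 0.527 g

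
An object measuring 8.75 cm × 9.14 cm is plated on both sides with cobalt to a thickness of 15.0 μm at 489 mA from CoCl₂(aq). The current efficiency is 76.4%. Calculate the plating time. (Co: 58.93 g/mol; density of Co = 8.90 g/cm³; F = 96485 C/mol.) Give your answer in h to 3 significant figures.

5.20 h

Plated area = 2 × 8.75 × 9.14 = 160.0 cm²
Volume = 160.0 × 15.0×10⁻⁴ cm = 0.2400 cm³
m(Co) = 0.2400 × 8.90 = 2.136 g
n(Co) = 2.136 / 58.93 = 0.03625 mol; n(e⁻) = 2 × 0.03625 = 0.07250 mol
Q = 0.07250 × 96485 / 0.764 = 9156 C
t = 9156 / 0.489 = 18720 s = 5.20 h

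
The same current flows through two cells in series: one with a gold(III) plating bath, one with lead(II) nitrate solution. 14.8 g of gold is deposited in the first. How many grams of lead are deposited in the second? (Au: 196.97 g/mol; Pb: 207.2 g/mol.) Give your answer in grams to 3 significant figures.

23.4 g

n(Au) = 14.8 / 196.97 = 0.07514 mol
Au³⁺ + 3e⁻ → Au, so n(e⁻) = 3 × 0.07514 = 0.2254 mol
The cells are in series, so the same charge (and hence the same n(e⁻) = 0.2254 mol) passes through both.
Pb²⁺ + 2e⁻ → Pb, so n(Pb) = 0.2254 / 2 = 0.1127 mol
m(Pb) = 0.1127 × 207.2 = 23.4 g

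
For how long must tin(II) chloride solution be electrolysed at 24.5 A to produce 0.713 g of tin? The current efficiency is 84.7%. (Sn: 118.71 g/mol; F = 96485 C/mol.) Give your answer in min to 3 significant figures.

0.931 min

n(Sn) = 0.713 / 118.71 = 0.006006 mol
Sn²⁺ + 2e⁻ → Sn, so n(e⁻) = 2 × 0.006006 = 0.01201 mol
Q = 0.01201 × 96485 / 0.847 = 1368 C
t = Q / I = 1368 / 24.5 = 55.84 s = 0.931 min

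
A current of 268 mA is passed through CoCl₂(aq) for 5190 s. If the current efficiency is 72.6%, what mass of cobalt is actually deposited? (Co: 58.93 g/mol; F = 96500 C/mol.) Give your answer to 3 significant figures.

0.308 g

Q = 0.268 × 5190 = 1391 C
n(e⁻) = 1391 / 96500 = 0.01441 mol
Co²⁺ + 2e⁻ → Co, so theoretical m(Co) = 0.007205 × 58.93 = 0.4246 g
Actual mass = 72.6% × 0.4246 = 0.308 g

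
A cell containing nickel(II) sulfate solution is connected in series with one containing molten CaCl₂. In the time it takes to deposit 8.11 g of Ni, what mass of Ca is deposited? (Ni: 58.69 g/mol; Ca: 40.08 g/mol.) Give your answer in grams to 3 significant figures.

n(Ni) = 8.11 / 58.69 = 0.1382 mol
Ni²⁺ + 2e⁻ → Ni, so n(e⁻) = 2 × 0.1382 = 0.2764 mol
Since the cells are in series, n(e⁻) in the Ca cell is also 0.2764 mol.
Ca²⁺ + 2e⁻ → Ca, so n(Ca) = 0.2764 / 2 = 0.1382 mol
m(Ca) = 0.1382 × 40.08 = 5.54 g

5.54 g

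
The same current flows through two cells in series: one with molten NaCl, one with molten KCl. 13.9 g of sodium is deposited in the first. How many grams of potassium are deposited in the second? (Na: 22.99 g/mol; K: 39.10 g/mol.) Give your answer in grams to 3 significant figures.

n(Na) = 13.9 / 22.99 = 0.6046 mol
Na⁺ + e⁻ → Na, so n(e⁻) = 0.6046 mol
Same current for the same time ⇒ same n(e⁻) = 0.6046 mol in both cells.
K⁺ + e⁻ → K, so n(K) = 0.6046 mol
m(K) = 0.6046 × 39.10 = 23.6 g

23.6 g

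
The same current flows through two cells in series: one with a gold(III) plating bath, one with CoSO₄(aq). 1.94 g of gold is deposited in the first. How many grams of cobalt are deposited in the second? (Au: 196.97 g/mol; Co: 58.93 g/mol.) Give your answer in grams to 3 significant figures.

n(Au) = 1.94 / 196.97 = 0.009849 mol
Au³⁺ + 3e⁻ → Au, so n(e⁻) = 3 × 0.009849 = 0.02955 mol
Since the cells are in series, n(e⁻) in the Co cell is also 0.02955 mol.
Co²⁺ + 2e⁻ → Co, so n(Co) = 0.02955 / 2 = 0.01478 mol
m(Co) = 0.01478 × 58.93 = 0.871 g

0.871 g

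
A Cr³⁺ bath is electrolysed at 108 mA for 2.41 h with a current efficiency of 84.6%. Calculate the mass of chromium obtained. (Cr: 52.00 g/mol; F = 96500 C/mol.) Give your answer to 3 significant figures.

0.142 g

Q = 0.108 × 8676 = 937.0 C
n(e⁻) = 937.0 / 96500 = 0.009710 mol
Cr³⁺ + 3e⁻ → Cr, so theoretical m(Cr) = 0.003237 × 52.00 = 0.1683 g
Actual mass = 84.6% × 0.1683 = 0.142 g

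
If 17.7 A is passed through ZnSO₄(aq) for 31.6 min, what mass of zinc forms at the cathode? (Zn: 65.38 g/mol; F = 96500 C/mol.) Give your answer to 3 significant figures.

11.4 g

Q = It = 17.7 × 1896 = 33560 C
n(e⁻) = 33560 / 96500 = 0.3478 mol
Zn²⁺ + 2e⁻ → Zn, so n(Zn) = 0.3478 / 2 = 0.1739 mol
m = 0.1739 × 65.38 = 11.4 g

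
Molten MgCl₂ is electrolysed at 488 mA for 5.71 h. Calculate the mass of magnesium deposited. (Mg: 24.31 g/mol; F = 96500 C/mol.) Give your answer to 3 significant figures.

1.26 g

Charge passed = 0.488 × 20556 = 10030 C
Moles of electrons = 10030 / 96500 = 0.1039 mol
Mg²⁺ + 2e⁻ → Mg, so n(Mg) = 0.1039 / 2 = 0.05195 mol
m = 0.05195 × 24.31 = 1.26 g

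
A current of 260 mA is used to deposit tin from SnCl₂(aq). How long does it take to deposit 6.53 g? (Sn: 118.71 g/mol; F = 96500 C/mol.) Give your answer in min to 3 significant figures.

n(Sn) = 6.53 / 118.71 = 0.05501 mol
Sn²⁺ + 2e⁻ → Sn, so n(e⁻) = 2 × 0.05501 = 0.1100 mol
Q = 0.1100 × 96500 = 10620 C
t = Q / I = 10620 / 0.260 = 40850 s = 681 min

681 min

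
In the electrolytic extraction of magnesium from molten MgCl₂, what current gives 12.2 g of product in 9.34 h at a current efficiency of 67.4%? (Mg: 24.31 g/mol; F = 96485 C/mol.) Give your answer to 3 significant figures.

4.27 A

n(Mg) = 12.2 / 24.31 = 0.5019 mol
Mg²⁺ + 2e⁻ → Mg, so n(e⁻) = 2 × 0.5019 = 1.004 mol
Q = 1.004 × 96485 / 0.674 = 1.437×10^5 C
I = Q / t = 1.437×10^5 / 33624 s = 4.27 A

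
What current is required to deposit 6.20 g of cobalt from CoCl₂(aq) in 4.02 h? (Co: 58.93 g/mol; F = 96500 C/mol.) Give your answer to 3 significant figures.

n(Co) = 6.20 / 58.93 = 0.1052 mol
Co²⁺ + 2e⁻ → Co, so n(e⁻) = 2 × 0.1052 = 0.2104 mol
Q = 0.2104 × 96500 = 20300 C
I = Q / t = 20300 / 14472 s = 1.40 A

1.40 A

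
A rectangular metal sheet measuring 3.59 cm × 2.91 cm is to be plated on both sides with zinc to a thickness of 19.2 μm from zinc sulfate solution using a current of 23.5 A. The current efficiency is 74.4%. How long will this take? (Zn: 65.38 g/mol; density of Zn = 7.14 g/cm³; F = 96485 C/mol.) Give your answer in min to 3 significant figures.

Plated area = 2 × 3.59 × 2.91 = 20.89 cm²
Volume = 20.89 × 19.2×10⁻⁴ cm = 0.04011 cm³
m(Zn) = 0.04011 × 7.14 = 0.2864 g
n(Zn) = 0.2864 / 65.38 = 0.004381 mol; n(e⁻) = 2 × 0.004381 = 0.008762 mol
Q = 0.008762 × 96485 / 0.744 = 1136 C
t = 1136 / 23.5 = 48.34 s = 0.806 min

0.806 min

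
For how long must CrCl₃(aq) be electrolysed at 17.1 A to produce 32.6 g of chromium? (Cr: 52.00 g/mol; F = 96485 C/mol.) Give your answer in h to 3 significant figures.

n(Cr) = 32.6 / 52.00 = 0.6269 mol
Cr³⁺ + 3e⁻ → Cr, so n(e⁻) = 3 × 0.6269 = 1.881 mol
Q = 1.881 × 96485 = 1.815×10^5 C
t = Q / I = 1.815×10^5 / 17.1 = 10610 s = 2.95 h

2.95 h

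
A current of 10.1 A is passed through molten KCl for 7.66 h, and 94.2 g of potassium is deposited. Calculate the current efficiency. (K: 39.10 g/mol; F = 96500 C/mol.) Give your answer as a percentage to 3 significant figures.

Q = 10.1 × 27576 = 2.785×10^5 C
n(e⁻) = 2.785×10^5 / 96500 = 2.886 mol
K⁺ + e⁻ → K, so theoretical n(K) = 2.886 mol → 112.8 g
Efficiency = 94.2 / 112.8 = 0.8351 = 83.5%

83.5%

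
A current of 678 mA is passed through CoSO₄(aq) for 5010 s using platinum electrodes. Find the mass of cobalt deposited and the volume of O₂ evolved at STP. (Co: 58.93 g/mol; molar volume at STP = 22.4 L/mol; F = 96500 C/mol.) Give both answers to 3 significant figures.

Q = 0.678 × 5010 = 3397 C; n(e⁻) = 3397 / 96500 = 0.03520 mol
Cathode: Co²⁺ + 2e⁻ → Co → n(Co) = 0.03520/2 = 0.01760 mol → 1.04 g
Anode: 2H₂O → O₂ + 4H⁺ + 4e⁻ → n(O₂) = 0.03520/4 = 0.008800 mol → 0.197 L

1.04 g Co; 0.197 L O₂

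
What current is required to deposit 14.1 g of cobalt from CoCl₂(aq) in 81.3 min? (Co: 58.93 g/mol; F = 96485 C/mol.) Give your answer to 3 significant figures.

9.47 A

n(Co) = 14.1 / 58.93 = 0.2393 mol
Co²⁺ + 2e⁻ → Co, so n(e⁻) = 2 × 0.2393 = 0.4786 mol
Q = 0.4786 × 96485 = 46180 C
I = Q / t = 46180 / 4878 s = 9.47 A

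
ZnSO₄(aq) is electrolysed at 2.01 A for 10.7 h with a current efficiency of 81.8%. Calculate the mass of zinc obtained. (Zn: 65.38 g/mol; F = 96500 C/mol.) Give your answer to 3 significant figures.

Q = 2.01 × 38520 = 77430 C
n(e⁻) = 77430 / 96500 = 0.8024 mol
Zn²⁺ + 2e⁻ → Zn, so theoretical m(Zn) = 0.4012 × 65.38 = 26.23 g
Actual mass = 81.8% × 26.23 = 21.5 g

21.5 g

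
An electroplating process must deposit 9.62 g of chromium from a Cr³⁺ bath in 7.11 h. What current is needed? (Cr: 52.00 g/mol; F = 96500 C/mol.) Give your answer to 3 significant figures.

2.09 A

n(Cr) = 9.62 / 52.00 = 0.1850 mol
Cr³⁺ + 3e⁻ → Cr, so n(e⁻) = 3 × 0.1850 = 0.5550 mol
Q = 0.5550 × 96500 = 53560 C
I = Q / t = 53560 / 25596 s = 2.09 A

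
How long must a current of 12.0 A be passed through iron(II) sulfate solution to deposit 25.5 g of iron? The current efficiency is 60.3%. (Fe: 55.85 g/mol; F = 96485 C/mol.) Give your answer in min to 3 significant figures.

203 min

n(Fe) = 25.5 / 55.85 = 0.4566 mol
Fe²⁺ + 2e⁻ → Fe, so n(e⁻) = 2 × 0.4566 = 0.9132 mol
Q = 0.9132 × 96485 / 0.603 = 1.461×10^5 C
t = Q / I = 1.461×10^5 / 12.0 = 12180 s = 203 min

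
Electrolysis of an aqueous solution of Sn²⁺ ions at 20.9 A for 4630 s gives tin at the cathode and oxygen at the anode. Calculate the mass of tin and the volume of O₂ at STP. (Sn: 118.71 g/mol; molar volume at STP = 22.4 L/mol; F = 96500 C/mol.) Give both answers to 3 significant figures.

Q = 20.9 × 4630 = 96770 C; n(e⁻) = 96770 / 96500 = 1.003 mol
Cathode: Sn²⁺ + 2e⁻ → Sn → n(Sn) = 1.003/2 = 0.5015 mol → 59.5 g
Anode: 2H₂O → O₂ + 4H⁺ + 4e⁻ → n(O₂) = 1.003/4 = 0.2508 mol → 5.62 L

59.5 g Sn; 5.62 L O₂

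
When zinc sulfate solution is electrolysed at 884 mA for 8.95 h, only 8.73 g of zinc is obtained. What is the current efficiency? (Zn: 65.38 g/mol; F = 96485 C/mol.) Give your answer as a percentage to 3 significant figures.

90.5%

Q = 0.884 × 32220 = 28480 C
n(e⁻) = 28480 / 96485 = 0.2952 mol
Zn²⁺ + 2e⁻ → Zn, so theoretical n(Zn) = 0.1476 mol → 9.650 g
Efficiency = 8.73 / 9.650 = 0.9047 = 90.5%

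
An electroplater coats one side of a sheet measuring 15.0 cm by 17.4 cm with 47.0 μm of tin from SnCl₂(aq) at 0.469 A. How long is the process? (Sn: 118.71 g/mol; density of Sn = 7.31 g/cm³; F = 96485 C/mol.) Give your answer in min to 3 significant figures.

518 min

Plated area = 15.0 × 17.4 = 261.0 cm²
Volume = 261.0 × 47.0×10⁻⁴ cm = 1.227 cm³
m(Sn) = 1.227 × 7.31 = 8.969 g
n(Sn) = 8.969 / 118.71 = 0.07555 mol; n(e⁻) = 2 × 0.07555 = 0.1511 mol
Q = 0.1511 × 96485 = 14580 C
t = 14580 / 0.469 = 31090 s = 518 min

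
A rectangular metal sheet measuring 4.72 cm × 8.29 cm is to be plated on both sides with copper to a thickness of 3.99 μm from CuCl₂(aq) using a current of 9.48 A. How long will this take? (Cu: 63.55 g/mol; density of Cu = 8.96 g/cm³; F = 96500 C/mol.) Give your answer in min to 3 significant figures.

Plated area = 2 × 4.72 × 8.29 = 78.26 cm²
Volume = 78.26 × 3.99×10⁻⁴ cm = 0.03123 cm³
m(Cu) = 0.03123 × 8.96 = 0.2798 g
n(Cu) = 0.2798 / 63.55 = 0.004403 mol; n(e⁻) = 2 × 0.004403 = 0.008806 mol
Q = 0.008806 × 96500 = 849.8 C
t = 849.8 / 9.48 = 89.64 s = 1.49 min

1.49 min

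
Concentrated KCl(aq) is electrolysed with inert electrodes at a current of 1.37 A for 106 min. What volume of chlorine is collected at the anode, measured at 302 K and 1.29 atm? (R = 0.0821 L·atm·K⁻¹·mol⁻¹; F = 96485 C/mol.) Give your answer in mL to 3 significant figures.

868 mL

Q = 1.37 A × 6360 s = 8713 C
n(e⁻) = 8713 / 96485 = 0.09030 mol
2Cl⁻ → Cl₂ + 2e⁻, so n(Cl₂) = 0.09030 / 2 = 0.04515 mol
V = nRT/P = 0.04515 × 0.0821 × 302 / 1.29 = 0.8678 L
= 868 mL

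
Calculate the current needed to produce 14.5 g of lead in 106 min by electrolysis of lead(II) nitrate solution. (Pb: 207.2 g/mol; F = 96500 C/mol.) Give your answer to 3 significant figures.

n(Pb) = 14.5 / 207.2 = 0.06998 mol
Pb²⁺ + 2e⁻ → Pb, so n(e⁻) = 2 × 0.06998 = 0.1400 mol
Q = 0.1400 × 96500 = 13510 C
I = Q / t = 13510 / 6360 s = 2.12 A

2.12 A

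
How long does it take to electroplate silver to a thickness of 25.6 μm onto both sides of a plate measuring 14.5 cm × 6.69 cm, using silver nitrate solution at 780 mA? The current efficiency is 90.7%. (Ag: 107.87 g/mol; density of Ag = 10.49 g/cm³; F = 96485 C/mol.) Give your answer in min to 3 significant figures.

110 min

Plated area = 2 × 14.5 × 6.69 = 194.0 cm²
Volume = 194.0 × 25.6×10⁻⁴ cm = 0.4966 cm³
m(Ag) = 0.4966 × 10.49 = 5.209 g
n(Ag) = 5.209 / 107.87 = 0.04829 mol; n(e⁻) = 0.04829 mol
Q = 0.04829 × 96485 / 0.907 = 5137 C
t = 5137 / 0.780 = 6586 s = 110 min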